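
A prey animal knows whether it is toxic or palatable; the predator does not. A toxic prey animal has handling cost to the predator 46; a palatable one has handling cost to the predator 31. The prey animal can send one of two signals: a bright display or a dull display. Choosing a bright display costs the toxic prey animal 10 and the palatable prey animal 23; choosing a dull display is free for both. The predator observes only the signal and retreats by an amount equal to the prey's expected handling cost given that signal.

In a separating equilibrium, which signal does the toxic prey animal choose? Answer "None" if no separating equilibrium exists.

bright display

Try toxic → bright display, palatable → dull display:
  If types separate, bright display earns payment 46 and dull display earns 31.
  Toxic: bright display gives 46 − 10 = 36; dull display gives 31 − 0 = 31. No deviation. ✓
  Palatable: dull display gives 31 − 0 = 31; bright display gives 46 − 23 = 23. No deviation. ✓
Both hold — the toxic type sends bright display.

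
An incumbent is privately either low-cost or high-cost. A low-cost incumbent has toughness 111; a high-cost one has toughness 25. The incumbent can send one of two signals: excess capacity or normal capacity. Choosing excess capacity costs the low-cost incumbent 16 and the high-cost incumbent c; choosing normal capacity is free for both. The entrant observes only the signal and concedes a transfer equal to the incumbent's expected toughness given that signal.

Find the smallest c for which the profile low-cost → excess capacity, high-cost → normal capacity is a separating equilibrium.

Under separation: excess capacity → low-cost (pays 111); normal capacity → high-cost (pays 25).
Low-cost: 111 − 16 = 95 ≥ 25 − 0 = 25. Holds regardless of c. ✓
High-cost: 25 − 0 ≥ 111 − c, so c ≥ 111 − 25 = 86.

86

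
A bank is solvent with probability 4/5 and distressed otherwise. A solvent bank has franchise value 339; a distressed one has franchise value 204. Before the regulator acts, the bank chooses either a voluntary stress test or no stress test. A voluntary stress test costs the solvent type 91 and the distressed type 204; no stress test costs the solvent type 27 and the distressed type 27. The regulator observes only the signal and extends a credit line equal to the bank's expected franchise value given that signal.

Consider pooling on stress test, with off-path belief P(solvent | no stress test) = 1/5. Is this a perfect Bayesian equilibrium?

At the pooled signal (stress test) the regulator holds the prior 4/5 and pays 4/5·339 + 1/5·204 = 312. Off-path (no stress test) belief 1/5 gives 1/5·339 + 4/5·204 = 231.
Solvent: stress test gives 312 − 91 = 221; no stress test gives 231 − 27 = 204. Stays. ✓
Distressed: stress test gives 312 − 204 = 108; no stress test gives 231 − 27 = 204. Deviates. ✗

No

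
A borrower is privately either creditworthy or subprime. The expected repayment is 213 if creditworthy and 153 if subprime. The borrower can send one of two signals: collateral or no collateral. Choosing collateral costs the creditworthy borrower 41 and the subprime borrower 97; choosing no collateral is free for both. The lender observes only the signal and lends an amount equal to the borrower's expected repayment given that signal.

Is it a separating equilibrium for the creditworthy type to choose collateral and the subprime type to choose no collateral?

Under separation the lender infers type exactly: collateral → creditworthy (pays 213), no collateral → subprime (pays 153).
Creditworthy: collateral gives 213 − 41 = 172; no collateral gives 153 − 0 = 153. No deviation. ✓
Subprime: no collateral gives 153 − 0 = 153; collateral gives 213 − 97 = 116. No deviation. ✓
Both incentive constraints hold.

Yes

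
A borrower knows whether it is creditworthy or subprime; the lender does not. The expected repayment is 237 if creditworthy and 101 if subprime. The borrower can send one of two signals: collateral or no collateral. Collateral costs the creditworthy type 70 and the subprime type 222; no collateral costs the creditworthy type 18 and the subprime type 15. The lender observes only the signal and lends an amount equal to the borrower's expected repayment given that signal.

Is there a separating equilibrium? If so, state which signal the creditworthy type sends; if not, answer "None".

Try creditworthy → collateral, subprime → no collateral:
  If types separate, collateral earns payment 237 and no collateral earns 101.
  Creditworthy: collateral gives 237 − 70 = 167; no collateral gives 101 − 18 = 83. No deviation. ✓
  Subprime: no collateral gives 101 − 15 = 86; collateral gives 237 − 222 = 15. No deviation. ✓
Both hold — the creditworthy type sends collateral.

collateral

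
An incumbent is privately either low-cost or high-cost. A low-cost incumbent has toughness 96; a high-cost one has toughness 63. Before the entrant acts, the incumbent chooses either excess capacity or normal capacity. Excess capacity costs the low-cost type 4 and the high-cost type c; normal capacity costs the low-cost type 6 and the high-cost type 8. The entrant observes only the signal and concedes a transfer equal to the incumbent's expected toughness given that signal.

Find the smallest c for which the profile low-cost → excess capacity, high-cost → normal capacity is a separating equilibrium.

41

Under separation: excess capacity → low-cost (pays 96); normal capacity → high-cost (pays 63).
Low-cost: 96 − 4 = 92 ≥ 63 − 6 = 57. Holds regardless of c. ✓
High-cost: 63 − 8 ≥ 96 − c, so c ≥ 96 − 55 = 41.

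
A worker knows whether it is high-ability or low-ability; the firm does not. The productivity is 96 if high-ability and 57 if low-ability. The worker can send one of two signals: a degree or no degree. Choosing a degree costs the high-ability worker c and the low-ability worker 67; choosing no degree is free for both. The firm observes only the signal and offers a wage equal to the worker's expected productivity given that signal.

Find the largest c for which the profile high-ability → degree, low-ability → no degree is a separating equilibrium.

39

Under separation: degree → high-ability (pays 96); no degree → low-ability (pays 57).
Low-ability: 57 − 0 = 57 ≥ 96 − 67 = 29. Holds regardless of c. ✓
High-ability: 96 − c ≥ 57 − 0, so c ≤ 96 − 57 = 39.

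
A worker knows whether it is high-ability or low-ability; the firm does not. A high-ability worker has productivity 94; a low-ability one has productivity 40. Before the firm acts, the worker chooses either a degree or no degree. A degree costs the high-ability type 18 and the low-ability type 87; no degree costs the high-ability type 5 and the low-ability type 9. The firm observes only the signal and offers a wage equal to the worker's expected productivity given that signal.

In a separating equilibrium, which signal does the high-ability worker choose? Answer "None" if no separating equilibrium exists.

Try high-ability → degree, low-ability → no degree:
  Under separation the firm infers type exactly: degree → high-ability (pays 94), no degree → low-ability (pays 40).
  High-ability: degree gives 94 − 18 = 76; no degree gives 40 − 5 = 35. No deviation. ✓
  Low-ability: no degree gives 40 − 9 = 31; degree gives 94 − 87 = 7. No deviation. ✓
Both hold — the high-ability type sends degree.

degree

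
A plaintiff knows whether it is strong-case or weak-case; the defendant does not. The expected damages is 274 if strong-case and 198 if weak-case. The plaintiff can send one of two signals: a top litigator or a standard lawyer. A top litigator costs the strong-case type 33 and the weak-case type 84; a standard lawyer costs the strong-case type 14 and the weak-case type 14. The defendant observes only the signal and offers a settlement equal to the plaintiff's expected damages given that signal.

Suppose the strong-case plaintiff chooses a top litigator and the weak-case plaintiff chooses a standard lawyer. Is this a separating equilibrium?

No

If types separate, top litigator earns payment 274 and standard lawyer earns 198.
Strong-case: top litigator gives 274 − 33 = 241; standard lawyer gives 198 − 14 = 184. No deviation. ✓
Weak-case: standard lawyer gives 198 − 14 = 184; top litigator gives 274 − 84 = 190. Would deviate. ✗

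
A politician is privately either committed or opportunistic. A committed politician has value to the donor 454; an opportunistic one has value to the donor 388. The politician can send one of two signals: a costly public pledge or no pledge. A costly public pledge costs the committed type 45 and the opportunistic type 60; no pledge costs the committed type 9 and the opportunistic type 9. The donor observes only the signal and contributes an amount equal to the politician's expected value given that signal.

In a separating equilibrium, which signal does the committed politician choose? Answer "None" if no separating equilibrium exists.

None

Try committed → pledge, opportunistic → no pledge:
  Under separation the donor infers type exactly: pledge → committed (pays 454), no pledge → opportunistic (pays 388).
  Committed: pledge gives 454 − 45 = 409; no pledge gives 388 − 9 = 379. No deviation. ✓
  Opportunistic: no pledge gives 388 − 9 = 379; pledge gives 454 − 60 = 394. Would deviate. ✗
Try committed → no pledge, opportunistic → pledge:
  Under separation the donor infers type exactly: no pledge → committed (pays 454), pledge → opportunistic (pays 388).
  Committed: no pledge gives 454 − 9 = 445; pledge gives 388 − 45 = 343. No deviation. ✓
  Opportunistic: pledge gives 388 − 60 = 328; no pledge gives 454 − 9 = 445. Would deviate. ✗
Neither assignment is incentive-compatible.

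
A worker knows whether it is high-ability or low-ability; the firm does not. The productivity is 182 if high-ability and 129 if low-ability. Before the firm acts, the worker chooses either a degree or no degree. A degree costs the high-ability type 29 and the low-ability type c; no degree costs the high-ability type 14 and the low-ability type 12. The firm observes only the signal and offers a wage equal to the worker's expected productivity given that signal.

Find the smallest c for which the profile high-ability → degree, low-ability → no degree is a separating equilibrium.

65

Under separation: degree → high-ability (pays 182); no degree → low-ability (pays 129).
High-ability: 182 − 29 = 153 ≥ 129 − 14 = 115. Holds regardless of c. ✓
Low-ability: 129 − 12 ≥ 182 − c, so c ≥ 182 − 117 = 65.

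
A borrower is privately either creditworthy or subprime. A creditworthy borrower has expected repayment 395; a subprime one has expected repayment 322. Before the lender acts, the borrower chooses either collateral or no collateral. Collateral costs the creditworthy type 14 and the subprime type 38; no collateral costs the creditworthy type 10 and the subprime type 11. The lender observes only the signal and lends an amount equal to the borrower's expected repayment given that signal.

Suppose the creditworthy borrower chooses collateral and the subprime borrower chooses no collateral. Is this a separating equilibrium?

Under separation the lender infers type exactly: collateral → creditworthy (pays 395), no collateral → subprime (pays 322).
Creditworthy: collateral gives 395 − 14 = 381; no collateral gives 322 − 10 = 312. No deviation. ✓
Subprime: no collateral gives 322 − 11 = 311; collateral gives 395 − 38 = 357. Would deviate. ✗

No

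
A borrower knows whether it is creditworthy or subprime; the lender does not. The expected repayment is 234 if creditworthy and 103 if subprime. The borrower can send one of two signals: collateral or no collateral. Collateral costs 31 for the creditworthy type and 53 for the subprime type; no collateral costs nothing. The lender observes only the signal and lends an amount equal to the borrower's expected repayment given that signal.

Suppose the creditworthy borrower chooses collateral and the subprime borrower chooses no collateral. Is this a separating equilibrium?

If types separate, collateral earns payment 234 and no collateral earns 103.
Creditworthy: collateral gives 234 − 31 = 203; no collateral gives 103 − 0 = 103. No deviation. ✓
Subprime: no collateral gives 103 − 0 = 103; collateral gives 234 − 53 = 181. Would deviate. ✗

No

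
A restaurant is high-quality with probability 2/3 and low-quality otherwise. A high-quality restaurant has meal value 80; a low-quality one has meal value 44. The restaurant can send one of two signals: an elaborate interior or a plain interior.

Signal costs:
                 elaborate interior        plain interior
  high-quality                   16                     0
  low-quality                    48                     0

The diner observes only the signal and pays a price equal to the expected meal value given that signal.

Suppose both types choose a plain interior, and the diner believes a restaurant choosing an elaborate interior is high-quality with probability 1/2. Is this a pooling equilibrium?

On the equilibrium path (plain interior) the diner holds the prior 2/3 and pays 2/3·80 + 1/3·44 = 68. Off-path (elaborate interior) belief 1/2 gives 1/2·80 + 1/2·44 = 62.
High-quality: plain interior gives 68 − 0 = 68; elaborate interior gives 62 − 16 = 46. Stays. ✓
Low-quality: plain interior gives 68 − 0 = 68; elaborate interior gives 62 − 48 = 14. Stays. ✓
Beliefs are Bayes-consistent on-path and both types best-respond.

Yes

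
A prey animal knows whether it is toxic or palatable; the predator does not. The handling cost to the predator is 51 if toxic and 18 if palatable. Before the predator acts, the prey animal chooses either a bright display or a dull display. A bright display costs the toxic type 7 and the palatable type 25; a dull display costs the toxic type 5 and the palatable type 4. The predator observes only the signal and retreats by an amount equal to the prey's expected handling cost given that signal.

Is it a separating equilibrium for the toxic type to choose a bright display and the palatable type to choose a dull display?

No

If types separate, bright display earns payment 51 and dull display earns 18.
Toxic: bright display gives 51 − 7 = 44; dull display gives 18 − 5 = 13. No deviation. ✓
Palatable: dull display gives 18 − 4 = 14; bright display gives 51 − 25 = 26. Would deviate. ✗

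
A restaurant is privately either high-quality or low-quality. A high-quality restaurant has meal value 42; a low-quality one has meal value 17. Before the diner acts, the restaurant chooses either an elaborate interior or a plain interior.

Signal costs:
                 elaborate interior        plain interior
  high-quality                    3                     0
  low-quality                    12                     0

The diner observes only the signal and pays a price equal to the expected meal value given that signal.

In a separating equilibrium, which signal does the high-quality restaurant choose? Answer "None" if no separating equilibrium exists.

None

Try high-quality → elaborate interior, low-quality → plain interior:
  Under separation the diner infers type exactly: elaborate interior → high-quality (pays 42), plain interior → low-quality (pays 17).
  High-quality: elaborate interior gives 42 − 3 = 39; plain interior gives 17 − 0 = 17. No deviation. ✓
  Low-quality: plain interior gives 17 − 0 = 17; elaborate interior gives 42 − 12 = 30. Would deviate. ✗
Try high-quality → plain interior, low-quality → elaborate interior:
  Under separation the diner infers type exactly: plain interior → high-quality (pays 42), elaborate interior → low-quality (pays 17).
  High-quality: plain interior gives 42 − 0 = 42; elaborate interior gives 17 − 3 = 14. No deviation. ✓
  Low-quality: elaborate interior gives 17 − 12 = 5; plain interior gives 42 − 0 = 42. Would deviate. ✗
Neither assignment is incentive-compatible.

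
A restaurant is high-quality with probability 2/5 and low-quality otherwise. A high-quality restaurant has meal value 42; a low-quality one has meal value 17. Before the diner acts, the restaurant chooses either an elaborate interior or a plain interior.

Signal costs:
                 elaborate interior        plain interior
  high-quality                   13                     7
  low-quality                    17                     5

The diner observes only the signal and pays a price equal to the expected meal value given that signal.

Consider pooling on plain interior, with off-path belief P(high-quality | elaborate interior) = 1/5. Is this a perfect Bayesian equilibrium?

Yes

At the pooled signal (plain interior) the diner holds the prior 2/5 and pays 2/5·42 + 3/5·17 = 27. Off-path (elaborate interior) belief 1/5 gives 1/5·42 + 4/5·17 = 22.
High-quality: plain interior gives 27 − 7 = 20; elaborate interior gives 22 − 13 = 9. Stays. ✓
Low-quality: plain interior gives 27 − 5 = 22; elaborate interior gives 22 − 17 = 5. Stays. ✓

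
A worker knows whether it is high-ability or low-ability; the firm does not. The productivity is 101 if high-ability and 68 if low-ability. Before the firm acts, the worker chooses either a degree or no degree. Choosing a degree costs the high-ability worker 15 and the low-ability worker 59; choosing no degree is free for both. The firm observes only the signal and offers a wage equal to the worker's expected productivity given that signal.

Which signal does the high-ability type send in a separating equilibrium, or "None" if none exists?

degree

Try high-ability → degree, low-ability → no degree:
  Under separation the firm infers type exactly: degree → high-ability (pays 101), no degree → low-ability (pays 68).
  High-ability: degree gives 101 − 15 = 86; no degree gives 68 − 0 = 68. No deviation. ✓
  Low-ability: no degree gives 68 − 0 = 68; degree gives 101 − 59 = 42. No deviation. ✓
Both hold — the high-ability type sends degree.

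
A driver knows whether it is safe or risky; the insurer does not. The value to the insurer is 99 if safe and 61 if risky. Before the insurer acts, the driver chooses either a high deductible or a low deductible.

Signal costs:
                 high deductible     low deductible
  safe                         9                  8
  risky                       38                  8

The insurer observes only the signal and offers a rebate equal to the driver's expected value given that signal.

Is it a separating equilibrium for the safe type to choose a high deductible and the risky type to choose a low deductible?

No

Under separation the insurer infers type exactly: high deductible → safe (pays 99), low deductible → risky (pays 61).
Safe: high deductible gives 99 − 9 = 90; low deductible gives 61 − 8 = 53. No deviation. ✓
Risky: low deductible gives 61 − 8 = 53; high deductible gives 99 − 38 = 61. Would deviate. ✗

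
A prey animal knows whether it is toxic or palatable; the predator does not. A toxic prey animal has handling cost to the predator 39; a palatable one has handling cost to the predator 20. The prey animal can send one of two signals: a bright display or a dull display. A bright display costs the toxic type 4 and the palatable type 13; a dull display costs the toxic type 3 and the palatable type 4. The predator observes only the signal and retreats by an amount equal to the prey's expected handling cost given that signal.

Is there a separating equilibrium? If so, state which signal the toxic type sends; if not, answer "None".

None

Try toxic → bright display, palatable → dull display:
  If types separate, bright display earns payment 39 and dull display earns 20.
  Toxic: bright display gives 39 − 4 = 35; dull display gives 20 − 3 = 17. No deviation. ✓
  Palatable: dull display gives 20 − 4 = 16; bright display gives 39 − 13 = 26. Would deviate. ✗
Try toxic → dull display, palatable → bright display:
  If types separate, dull display earns payment 39 and bright display earns 20.
  Toxic: dull display gives 39 − 3 = 36; bright display gives 20 − 4 = 16. No deviation. ✓
  Palatable: bright display gives 20 − 13 = 7; dull display gives 39 − 4 = 35. Would deviate. ✗
Neither assignment is incentive-compatible.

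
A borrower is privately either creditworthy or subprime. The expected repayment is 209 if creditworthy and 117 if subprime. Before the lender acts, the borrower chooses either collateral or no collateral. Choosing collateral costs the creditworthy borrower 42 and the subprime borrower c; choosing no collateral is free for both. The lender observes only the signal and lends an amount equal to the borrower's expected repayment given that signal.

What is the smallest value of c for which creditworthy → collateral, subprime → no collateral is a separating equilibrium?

Under separation: collateral → creditworthy (pays 209); no collateral → subprime (pays 117).
Creditworthy: 209 − 42 = 167 ≥ 117 − 0 = 117. Holds regardless of c. ✓
Subprime: 117 − 0 ≥ 209 − c, so c ≥ 209 − 117 = 92.

92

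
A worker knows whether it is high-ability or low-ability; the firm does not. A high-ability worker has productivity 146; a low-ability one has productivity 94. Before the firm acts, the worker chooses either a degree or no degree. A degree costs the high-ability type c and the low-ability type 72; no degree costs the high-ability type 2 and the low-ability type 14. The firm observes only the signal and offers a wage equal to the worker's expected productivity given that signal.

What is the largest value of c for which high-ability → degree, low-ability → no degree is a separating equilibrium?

Under separation: degree → high-ability (pays 146); no degree → low-ability (pays 94).
Low-ability: 94 − 14 = 80 ≥ 146 − 72 = 74. Holds regardless of c. ✓
High-ability: 146 − c ≥ 94 − 2, so c ≤ 146 − 92 = 54.

54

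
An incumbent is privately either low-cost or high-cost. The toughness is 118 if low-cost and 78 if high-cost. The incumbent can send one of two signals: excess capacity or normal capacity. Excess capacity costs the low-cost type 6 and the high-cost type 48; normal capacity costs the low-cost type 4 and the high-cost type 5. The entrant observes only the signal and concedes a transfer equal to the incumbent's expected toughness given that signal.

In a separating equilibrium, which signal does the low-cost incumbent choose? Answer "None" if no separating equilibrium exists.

Try low-cost → excess capacity, high-cost → normal capacity:
  If types separate, excess capacity earns payment 118 and normal capacity earns 78.
  Low-cost: excess capacity gives 118 − 6 = 112; normal capacity gives 78 − 4 = 74. No deviation. ✓
  High-cost: normal capacity gives 78 − 5 = 73; excess capacity gives 118 − 48 = 70. No deviation. ✓
Both hold — the low-cost type sends excess capacity.

excess capacity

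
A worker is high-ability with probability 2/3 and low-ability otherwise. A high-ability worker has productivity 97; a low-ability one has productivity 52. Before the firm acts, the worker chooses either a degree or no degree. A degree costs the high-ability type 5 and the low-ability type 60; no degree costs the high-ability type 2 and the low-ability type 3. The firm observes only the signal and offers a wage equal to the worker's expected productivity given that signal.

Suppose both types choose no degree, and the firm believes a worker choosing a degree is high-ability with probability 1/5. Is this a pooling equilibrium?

Yes

At the pooled signal (no degree) the firm holds the prior 2/3 and pays 2/3·97 + 1/3·52 = 82. Off-path (degree) belief 1/5 gives 1/5·97 + 4/5·52 = 61.
High-ability: no degree gives 82 − 2 = 80; degree gives 61 − 5 = 56. Stays. ✓
Low-ability: no degree gives 82 − 3 = 79; degree gives 61 − 60 = 1. Stays. ✓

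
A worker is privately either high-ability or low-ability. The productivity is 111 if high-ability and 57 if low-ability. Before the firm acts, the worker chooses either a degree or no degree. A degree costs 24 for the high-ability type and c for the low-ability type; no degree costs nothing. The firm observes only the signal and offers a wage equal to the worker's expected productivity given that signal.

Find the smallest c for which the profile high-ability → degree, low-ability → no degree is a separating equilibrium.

Under separation: degree → high-ability (pays 111); no degree → low-ability (pays 57).
High-ability: 111 − 24 = 87 ≥ 57 − 0 = 57. Holds regardless of c. ✓
Low-ability: 57 − 0 ≥ 111 − c, so c ≥ 111 − 57 = 54.

54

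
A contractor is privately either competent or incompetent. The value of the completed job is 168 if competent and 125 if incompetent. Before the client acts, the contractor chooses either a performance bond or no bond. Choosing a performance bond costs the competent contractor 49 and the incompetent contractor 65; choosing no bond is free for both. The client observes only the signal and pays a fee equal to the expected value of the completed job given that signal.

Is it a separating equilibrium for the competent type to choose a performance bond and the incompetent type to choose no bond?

No

If types separate, bond earns payment 168 and no bond earns 125.
Competent: bond gives 168 − 49 = 119; no bond gives 125 − 0 = 125. Would deviate. ✗
Incompetent: no bond gives 125 − 0 = 125; bond gives 168 − 65 = 103. No deviation. ✓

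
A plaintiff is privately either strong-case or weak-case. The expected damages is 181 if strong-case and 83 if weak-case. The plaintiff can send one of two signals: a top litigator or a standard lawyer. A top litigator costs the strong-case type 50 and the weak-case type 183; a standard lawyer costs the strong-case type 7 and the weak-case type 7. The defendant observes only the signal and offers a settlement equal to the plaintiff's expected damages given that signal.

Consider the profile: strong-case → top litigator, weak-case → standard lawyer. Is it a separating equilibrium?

If types separate, top litigator earns payment 181 and standard lawyer earns 83.
Strong-case: top litigator gives 181 − 50 = 131; standard lawyer gives 83 − 7 = 76. No deviation. ✓
Weak-case: standard lawyer gives 83 − 7 = 76; top litigator gives 181 − 183 = -2. No deviation. ✓
Neither type gains from mimicking the other.

Yes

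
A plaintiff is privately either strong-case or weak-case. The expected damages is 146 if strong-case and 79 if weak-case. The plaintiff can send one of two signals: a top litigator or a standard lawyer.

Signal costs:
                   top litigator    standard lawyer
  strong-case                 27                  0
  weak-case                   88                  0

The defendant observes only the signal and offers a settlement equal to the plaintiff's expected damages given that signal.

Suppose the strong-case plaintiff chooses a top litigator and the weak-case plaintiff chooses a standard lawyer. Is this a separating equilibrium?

Yes

If types separate, top litigator earns payment 146 and standard lawyer earns 79.
Strong-case: top litigator gives 146 − 27 = 119; standard lawyer gives 79 − 0 = 79. No deviation. ✓
Weak-case: standard lawyer gives 79 − 0 = 79; top litigator gives 146 − 88 = 58. No deviation. ✓
Neither type gains from mimicking the other.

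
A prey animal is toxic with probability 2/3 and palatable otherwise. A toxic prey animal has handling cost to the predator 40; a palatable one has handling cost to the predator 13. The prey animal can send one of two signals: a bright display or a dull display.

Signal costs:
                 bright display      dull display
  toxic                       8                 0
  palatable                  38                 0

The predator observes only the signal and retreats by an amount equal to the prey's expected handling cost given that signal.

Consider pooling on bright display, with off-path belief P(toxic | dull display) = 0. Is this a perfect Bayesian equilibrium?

No

At the pooled signal (bright display) the predator holds the prior 2/3 and pays 2/3·40 + 1/3·13 = 31. Off-path (dull display) belief 0 gives 0·40 + 1·13 = 13.
Toxic: bright display gives 31 − 8 = 23; dull display gives 13 − 0 = 13. Stays. ✓
Palatable: bright display gives 31 − 38 = -7; dull display gives 13 − 0 = 13. Deviates. ✗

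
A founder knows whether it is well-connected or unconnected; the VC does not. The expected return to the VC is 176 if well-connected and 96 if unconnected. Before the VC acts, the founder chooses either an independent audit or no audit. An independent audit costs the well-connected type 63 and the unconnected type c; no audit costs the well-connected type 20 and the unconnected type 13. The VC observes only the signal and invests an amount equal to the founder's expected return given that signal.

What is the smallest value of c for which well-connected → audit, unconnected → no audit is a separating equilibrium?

Under separation: audit → well-connected (pays 176); no audit → unconnected (pays 96).
Well-connected: 176 − 63 = 113 ≥ 96 − 20 = 76. Holds regardless of c. ✓
Unconnected: 96 − 13 ≥ 176 − c, so c ≥ 176 − 83 = 93.

93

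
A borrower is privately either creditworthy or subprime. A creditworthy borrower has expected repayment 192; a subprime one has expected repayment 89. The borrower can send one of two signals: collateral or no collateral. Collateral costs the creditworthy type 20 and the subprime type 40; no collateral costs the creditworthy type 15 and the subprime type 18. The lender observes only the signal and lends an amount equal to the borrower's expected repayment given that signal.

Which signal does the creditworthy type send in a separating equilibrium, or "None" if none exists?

Try creditworthy → collateral, subprime → no collateral:
  If types separate, collateral earns payment 192 and no collateral earns 89.
  Creditworthy: collateral gives 192 − 20 = 172; no collateral gives 89 − 15 = 74. No deviation. ✓
  Subprime: no collateral gives 89 − 18 = 71; collateral gives 192 − 40 = 152. Would deviate. ✗
Try creditworthy → no collateral, subprime → collateral:
  If types separate, no collateral earns payment 192 and collateral earns 89.
  Creditworthy: no collateral gives 192 − 15 = 177; collateral gives 89 − 20 = 69. No deviation. ✓
  Subprime: collateral gives 89 − 40 = 49; no collateral gives 192 − 18 = 174. Would deviate. ✗
Neither assignment is incentive-compatible.

None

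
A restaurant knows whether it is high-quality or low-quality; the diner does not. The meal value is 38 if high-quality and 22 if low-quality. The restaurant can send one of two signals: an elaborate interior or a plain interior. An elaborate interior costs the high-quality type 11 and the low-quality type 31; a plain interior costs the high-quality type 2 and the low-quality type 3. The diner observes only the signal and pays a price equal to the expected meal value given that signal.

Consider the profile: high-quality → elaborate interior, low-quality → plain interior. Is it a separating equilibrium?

Yes

If types separate, elaborate interior earns payment 38 and plain interior earns 22.
High-quality: elaborate interior gives 38 − 11 = 27; plain interior gives 22 − 2 = 20. No deviation. ✓
Low-quality: plain interior gives 22 − 3 = 19; elaborate interior gives 38 − 31 = 7. No deviation. ✓
Both incentive constraints hold.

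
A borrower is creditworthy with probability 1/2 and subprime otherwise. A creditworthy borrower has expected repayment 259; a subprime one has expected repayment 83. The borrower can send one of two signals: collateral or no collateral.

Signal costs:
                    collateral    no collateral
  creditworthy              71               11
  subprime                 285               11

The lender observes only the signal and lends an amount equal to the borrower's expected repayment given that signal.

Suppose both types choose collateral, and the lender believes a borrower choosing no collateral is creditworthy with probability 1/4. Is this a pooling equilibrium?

No

At the pooled signal (collateral) the lender holds the prior 1/2 and pays 1/2·259 + 1/2·83 = 171. Off-path (no collateral) belief 1/4 gives 1/4·259 + 3/4·83 = 127.
Creditworthy: collateral gives 171 − 71 = 100; no collateral gives 127 − 11 = 116. Deviates. ✗
Subprime: collateral gives 171 − 285 = -114; no collateral gives 127 − 11 = 116. Deviates. ✗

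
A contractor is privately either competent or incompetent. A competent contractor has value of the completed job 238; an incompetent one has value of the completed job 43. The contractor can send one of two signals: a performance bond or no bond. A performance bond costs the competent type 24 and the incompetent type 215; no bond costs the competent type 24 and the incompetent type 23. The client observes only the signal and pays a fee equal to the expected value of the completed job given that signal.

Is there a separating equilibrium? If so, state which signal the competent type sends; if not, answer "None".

Try competent → bond, incompetent → no bond:
  If types separate, bond earns payment 238 and no bond earns 43.
  Competent: bond gives 238 − 24 = 214; no bond gives 43 − 24 = 19. No deviation. ✓
  Incompetent: no bond gives 43 − 23 = 20; bond gives 238 − 215 = 23. Would deviate. ✗
Try competent → no bond, incompetent → bond:
  If types separate, no bond earns payment 238 and bond earns 43.
  Competent: no bond gives 238 − 24 = 214; bond gives 43 − 24 = 19. No deviation. ✓
  Incompetent: bond gives 43 − 215 = -172; no bond gives 238 − 23 = 215. Would deviate. ✗
Neither assignment is incentive-compatible.

None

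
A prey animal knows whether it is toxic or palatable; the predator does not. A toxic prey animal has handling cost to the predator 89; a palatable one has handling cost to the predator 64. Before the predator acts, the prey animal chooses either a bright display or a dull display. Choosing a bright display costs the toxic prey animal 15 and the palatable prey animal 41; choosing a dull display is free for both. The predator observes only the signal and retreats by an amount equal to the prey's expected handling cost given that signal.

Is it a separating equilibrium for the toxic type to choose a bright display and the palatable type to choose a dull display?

Yes

If types separate, bright display earns payment 89 and dull display earns 64.
Toxic: bright display gives 89 − 15 = 74; dull display gives 64 − 0 = 64. No deviation. ✓
Palatable: dull display gives 64 − 0 = 64; bright display gives 89 − 41 = 48. No deviation. ✓
Both incentive constraints hold.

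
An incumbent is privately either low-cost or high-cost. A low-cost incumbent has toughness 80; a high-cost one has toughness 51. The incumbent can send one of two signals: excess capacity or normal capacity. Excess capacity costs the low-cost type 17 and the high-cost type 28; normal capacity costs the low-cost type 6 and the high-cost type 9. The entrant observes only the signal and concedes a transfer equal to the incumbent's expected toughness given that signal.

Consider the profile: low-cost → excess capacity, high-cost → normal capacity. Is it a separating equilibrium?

If types separate, excess capacity earns payment 80 and normal capacity earns 51.
Low-cost: excess capacity gives 80 − 17 = 63; normal capacity gives 51 − 6 = 45. No deviation. ✓
High-cost: normal capacity gives 51 − 9 = 42; excess capacity gives 80 − 28 = 52. Would deviate. ✗

No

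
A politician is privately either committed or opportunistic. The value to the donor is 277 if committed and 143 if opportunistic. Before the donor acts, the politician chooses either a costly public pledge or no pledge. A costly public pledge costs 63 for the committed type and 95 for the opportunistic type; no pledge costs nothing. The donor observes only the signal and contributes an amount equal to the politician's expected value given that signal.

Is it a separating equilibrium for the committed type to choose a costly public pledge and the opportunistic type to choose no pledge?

If types separate, pledge earns payment 277 and no pledge earns 143.
Committed: pledge gives 277 − 63 = 214; no pledge gives 143 − 0 = 143. No deviation. ✓
Opportunistic: no pledge gives 143 − 0 = 143; pledge gives 277 − 95 = 182. Would deviate. ✗

No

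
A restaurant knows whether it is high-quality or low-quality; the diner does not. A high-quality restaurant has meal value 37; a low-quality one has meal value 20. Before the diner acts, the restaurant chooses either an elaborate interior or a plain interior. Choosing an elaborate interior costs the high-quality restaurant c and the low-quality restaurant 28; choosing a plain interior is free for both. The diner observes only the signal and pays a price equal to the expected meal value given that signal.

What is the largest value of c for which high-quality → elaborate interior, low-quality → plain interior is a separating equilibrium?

Under separation: elaborate interior → high-quality (pays 37); plain interior → low-quality (pays 20).
Low-quality: 20 − 0 = 20 ≥ 37 − 28 = 9. Holds regardless of c. ✓
High-quality: 37 − c ≥ 20 − 0, so c ≤ 37 − 20 = 17.

17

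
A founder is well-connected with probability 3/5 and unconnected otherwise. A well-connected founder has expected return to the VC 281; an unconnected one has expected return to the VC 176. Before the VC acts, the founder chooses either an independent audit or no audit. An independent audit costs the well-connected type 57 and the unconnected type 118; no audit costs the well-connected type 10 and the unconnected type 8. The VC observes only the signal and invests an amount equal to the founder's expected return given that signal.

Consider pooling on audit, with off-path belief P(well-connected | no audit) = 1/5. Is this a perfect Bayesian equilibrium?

At the pooled signal (audit) the VC holds the prior 3/5 and pays 3/5·281 + 2/5·176 = 239. Off-path (no audit) belief 1/5 gives 1/5·281 + 4/5·176 = 197.
Well-connected: audit gives 239 − 57 = 182; no audit gives 197 − 10 = 187. Deviates. ✗
Unconnected: audit gives 239 − 118 = 121; no audit gives 197 − 8 = 189. Deviates. ✗

No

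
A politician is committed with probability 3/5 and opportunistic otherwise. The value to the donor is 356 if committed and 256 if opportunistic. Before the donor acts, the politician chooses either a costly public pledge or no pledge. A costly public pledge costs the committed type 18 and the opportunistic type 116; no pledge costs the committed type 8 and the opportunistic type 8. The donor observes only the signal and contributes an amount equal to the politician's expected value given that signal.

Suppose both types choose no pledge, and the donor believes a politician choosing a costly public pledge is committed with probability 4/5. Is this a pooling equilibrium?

No

On the equilibrium path (no pledge) the donor holds the prior 3/5 and pays 3/5·356 + 2/5·256 = 316. Off-path (pledge) belief 4/5 gives 4/5·356 + 1/5·256 = 336.
Committed: no pledge gives 316 − 8 = 308; pledge gives 336 − 18 = 318. Deviates. ✗
Opportunistic: no pledge gives 316 − 8 = 308; pledge gives 336 − 116 = 220. Stays. ✓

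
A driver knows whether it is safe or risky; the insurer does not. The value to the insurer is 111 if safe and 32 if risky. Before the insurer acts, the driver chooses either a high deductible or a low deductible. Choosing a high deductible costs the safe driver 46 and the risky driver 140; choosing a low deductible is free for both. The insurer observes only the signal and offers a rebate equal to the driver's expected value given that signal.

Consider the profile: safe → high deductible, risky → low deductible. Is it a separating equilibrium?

If types separate, high deductible earns payment 111 and low deductible earns 32.
Safe: high deductible gives 111 − 46 = 65; low deductible gives 32 − 0 = 32. No deviation. ✓
Risky: low deductible gives 32 − 0 = 32; high deductible gives 111 − 140 = -29. No deviation. ✓
Both incentive constraints hold.

Yes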